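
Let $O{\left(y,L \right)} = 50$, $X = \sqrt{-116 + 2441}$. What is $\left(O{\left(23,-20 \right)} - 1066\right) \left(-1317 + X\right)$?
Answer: $1338072 - 5080 \sqrt{93} \approx 1.2891 \cdot 10^{6}$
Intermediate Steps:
$X = 5 \sqrt{93}$ ($X = \sqrt{2325} = 5 \sqrt{93} \approx 48.218$)
$\left(O{\left(23,-20 \right)} - 1066\right) \left(-1317 + X\right) = \left(50 - 1066\right) \left(-1317 + 5 \sqrt{93}\right) = - 1016 \left(-1317 + 5 \sqrt{93}\right) = 1338072 - 5080 \sqrt{93}$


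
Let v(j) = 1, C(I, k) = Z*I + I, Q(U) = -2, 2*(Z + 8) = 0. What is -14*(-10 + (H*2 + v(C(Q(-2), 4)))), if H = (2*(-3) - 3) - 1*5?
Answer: 518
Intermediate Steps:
Z = -8 (Z = -8 + (½)*0 = -8 + 0 = -8)
C(I, k) = -7*I (C(I, k) = -8*I + I = -7*I)
H = -14 (H = (-6 - 3) - 5 = -9 - 5 = -14)
-14*(-10 + (H*2 + v(C(Q(-2), 4)))) = -14*(-10 + (-14*2 + 1)) = -14*(-10 + (-28 + 1)) = -14*(-10 - 27) = -14*(-37) = 518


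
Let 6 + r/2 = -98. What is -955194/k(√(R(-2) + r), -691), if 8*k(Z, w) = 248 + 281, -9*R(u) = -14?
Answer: -7641552/529 ≈ -14445.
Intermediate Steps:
r = -208 (r = -12 + 2*(-98) = -12 - 196 = -208)
R(u) = 14/9 (R(u) = -⅑*(-14) = 14/9)
k(Z, w) = 529/8 (k(Z, w) = (248 + 281)/8 = (⅛)*529 = 529/8)
-955194/k(√(R(-2) + r), -691) = -955194/529/8 = -955194*8/529 = -7641552/529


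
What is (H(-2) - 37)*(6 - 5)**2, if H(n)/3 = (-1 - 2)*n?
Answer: -19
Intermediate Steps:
H(n) = -9*n (H(n) = 3*((-1 - 2)*n) = 3*(-3*n) = -9*n)
(H(-2) - 37)*(6 - 5)**2 = (-9*(-2) - 37)*(6 - 5)**2 = (18 - 37)*1**2 = -19*1 = -19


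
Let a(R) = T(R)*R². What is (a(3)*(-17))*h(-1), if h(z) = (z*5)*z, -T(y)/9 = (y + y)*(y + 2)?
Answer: 206550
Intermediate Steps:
T(y) = -18*y*(2 + y) (T(y) = -9*(y + y)*(y + 2) = -9*2*y*(2 + y) = -18*y*(2 + y))
a(R) = -18*R³*(2 + R) (a(R) = (-18*R*(2 + R))*R² = -18*R³*(2 + R))
h(z) = 5*z² (h(z) = (5*z)*z = 5*z²)
(a(3)*(-17))*h(-1) = ((18*3³*(-2 - 1*3))*(-17))*(5*(-1)²) = ((18*27*(-2 - 3))*(-17))*(5*1) = ((18*27*(-5))*(-17))*5 = -2430*(-17)*5 = 41310*5 = 206550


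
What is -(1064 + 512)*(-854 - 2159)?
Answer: 4748488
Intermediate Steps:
-(1064 + 512)*(-854 - 2159) = -1576*(-3013) = -1*(-4748488) = 4748488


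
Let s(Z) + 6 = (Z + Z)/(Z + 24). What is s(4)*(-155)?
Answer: 6200/7 ≈ 885.71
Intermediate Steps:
s(Z) = -6 + 2*Z/(24 + Z) (s(Z) = -6 + (Z + Z)/(Z + 24) = -6 + (2*Z)/(24 + Z) = -6 + 2*Z/(24 + Z))
s(4)*(-155) = (4*(-36 - 1*4)/(24 + 4))*(-155) = (4*(-36 - 4)/28)*(-155) = (4*(1/28)*(-40))*(-155) = -40/7*(-155) = 6200/7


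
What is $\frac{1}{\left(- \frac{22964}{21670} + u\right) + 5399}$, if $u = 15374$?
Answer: $\frac{10835}{225063973} \approx 4.8142 \cdot 10^{-5}$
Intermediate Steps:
$\frac{1}{\left(- \frac{22964}{21670} + u\right) + 5399} = \frac{1}{\left(- \frac{22964}{21670} + 15374\right) + 5399} = \frac{1}{\left(\left(-22964\right) \frac{1}{21670} + 15374\right) + 5399} = \frac{1}{\left(- \frac{11482}{10835} + 15374\right) + 5399} = \frac{1}{\frac{166565808}{10835} + 5399} = \frac{1}{\frac{225063973}{10835}} = \frac{10835}{225063973}$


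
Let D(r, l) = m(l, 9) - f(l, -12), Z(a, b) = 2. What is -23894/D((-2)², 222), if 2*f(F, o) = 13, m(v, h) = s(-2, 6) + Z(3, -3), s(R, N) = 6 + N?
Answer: -47788/15 ≈ -3185.9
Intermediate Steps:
m(v, h) = 14 (m(v, h) = (6 + 6) + 2 = 12 + 2 = 14)
f(F, o) = 13/2 (f(F, o) = (½)*13 = 13/2)
D(r, l) = 15/2 (D(r, l) = 14 - 1*13/2 = 14 - 13/2 = 15/2)
-23894/D((-2)², 222) = -23894/15/2 = -23894*2/15 = -47788/15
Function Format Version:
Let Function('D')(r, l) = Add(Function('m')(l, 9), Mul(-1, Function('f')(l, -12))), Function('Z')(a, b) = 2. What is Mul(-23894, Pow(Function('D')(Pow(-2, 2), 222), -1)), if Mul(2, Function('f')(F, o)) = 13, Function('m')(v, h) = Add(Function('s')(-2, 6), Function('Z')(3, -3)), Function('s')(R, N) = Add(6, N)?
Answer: Rational(-47788, 15) ≈ -3185.9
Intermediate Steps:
Function('m')(v, h) = 14 (Function('m')(v, h) = Add(Add(6, 6), 2) = Add(12, 2) = 14)
Function('f')(F, o) = Rational(13, 2) (Function('f')(F, o) = Mul(Rational(1, 2), 13) = Rational(13, 2))
Function('D')(r, l) = Rational(15, 2) (Function('D')(r, l) = Add(14, Mul(-1, Rational(13, 2))) = Add(14, Rational(-13, 2)) = Rational(15, 2))
Mul(-23894, Pow(Function('D')(Pow(-2, 2), 222), -1)) = Mul(-23894, Pow(Rational(15, 2), -1)) = Mul(-23894, Rational(2, 15)) = Rational(-47788, 15)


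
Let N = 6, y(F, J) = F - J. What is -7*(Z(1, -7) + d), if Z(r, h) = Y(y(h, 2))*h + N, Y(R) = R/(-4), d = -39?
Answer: 1365/4 ≈ 341.25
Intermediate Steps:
Y(R) = -R/4 (Y(R) = R*(-¼) = -R/4)
Z(r, h) = 6 + h*(½ - h/4) (Z(r, h) = (-(h - 1*2)/4)*h + 6 = (-(h - 2)/4)*h + 6 = (-(-2 + h)/4)*h + 6 = (½ - h/4)*h + 6 = h*(½ - h/4) + 6 = 6 + h*(½ - h/4))
-7*(Z(1, -7) + d) = -7*((6 - ¼*(-7)*(-2 - 7)) - 39) = -7*((6 - ¼*(-7)*(-9)) - 39) = -7*((6 - 63/4) - 39) = -7*(-39/4 - 39) = -7*(-195/4) = 1365/4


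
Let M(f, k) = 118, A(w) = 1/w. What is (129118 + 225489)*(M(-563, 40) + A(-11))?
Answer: 41811389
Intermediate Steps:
(129118 + 225489)*(M(-563, 40) + A(-11)) = (129118 + 225489)*(118 + 1/(-11)) = 354607*(118 - 1/11) = 354607*(1297/11) = 41811389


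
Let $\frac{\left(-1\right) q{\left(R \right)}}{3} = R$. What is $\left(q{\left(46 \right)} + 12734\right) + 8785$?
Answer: $21381$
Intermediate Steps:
$q{\left(R \right)} = - 3 R$
$\left(q{\left(46 \right)} + 12734\right) + 8785 = \left(\left(-3\right) 46 + 12734\right) + 8785 = \left(-138 + 12734\right) + 8785 = 12596 + 8785 = 21381$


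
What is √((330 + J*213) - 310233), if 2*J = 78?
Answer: 2*I*√75399 ≈ 549.18*I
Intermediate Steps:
J = 39 (J = (½)*78 = 39)
√((330 + J*213) - 310233) = √((330 + 39*213) - 310233) = √((330 + 8307) - 310233) = √(8637 - 310233) = √(-301596) = 2*I*√75399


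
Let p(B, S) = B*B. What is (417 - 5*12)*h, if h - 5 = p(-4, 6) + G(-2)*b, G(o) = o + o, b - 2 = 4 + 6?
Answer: -9639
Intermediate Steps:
b = 12 (b = 2 + (4 + 6) = 2 + 10 = 12)
p(B, S) = B²
G(o) = 2*o
h = -27 (h = 5 + ((-4)² + (2*(-2))*12) = 5 + (16 - 4*12) = 5 + (16 - 48) = 5 - 32 = -27)
(417 - 5*12)*h = (417 - 5*12)*(-27) = (417 - 60)*(-27) = 357*(-27) = -9639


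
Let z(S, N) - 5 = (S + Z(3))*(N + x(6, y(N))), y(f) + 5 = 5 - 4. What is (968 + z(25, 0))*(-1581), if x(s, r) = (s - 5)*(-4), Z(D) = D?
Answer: -1361241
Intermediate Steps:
y(f) = -4 (y(f) = -5 + (5 - 4) = -5 + 1 = -4)
x(s, r) = 20 - 4*s (x(s, r) = (-5 + s)*(-4) = 20 - 4*s)
z(S, N) = 5 + (-4 + N)*(3 + S) (z(S, N) = 5 + (S + 3)*(N + (20 - 4*6)) = 5 + (3 + S)*(N + (20 - 24)) = 5 + (3 + S)*(N - 4) = 5 + (3 + S)*(-4 + N) = 5 + (-4 + N)*(3 + S))
(968 + z(25, 0))*(-1581) = (968 + (-7 - 4*25 + 3*0 + 0*25))*(-1581) = (968 + (-7 - 100 + 0 + 0))*(-1581) = (968 - 107)*(-1581) = 861*(-1581) = -1361241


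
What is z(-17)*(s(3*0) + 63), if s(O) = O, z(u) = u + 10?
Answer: -441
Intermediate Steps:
z(u) = 10 + u
z(-17)*(s(3*0) + 63) = (10 - 17)*(3*0 + 63) = -7*(0 + 63) = -7*63 = -441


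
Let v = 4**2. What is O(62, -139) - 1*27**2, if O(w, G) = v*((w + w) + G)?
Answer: -969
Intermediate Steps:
v = 16
O(w, G) = 16*G + 32*w (O(w, G) = 16*((w + w) + G) = 16*(2*w + G) = 16*(G + 2*w) = 16*G + 32*w)
O(62, -139) - 1*27**2 = (16*(-139) + 32*62) - 1*27**2 = (-2224 + 1984) - 1*729 = -240 - 729 = -969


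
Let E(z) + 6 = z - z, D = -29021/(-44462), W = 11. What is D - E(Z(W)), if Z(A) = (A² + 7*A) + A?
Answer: 295793/44462 ≈ 6.6527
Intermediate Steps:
Z(A) = A² + 8*A
D = 29021/44462 (D = -29021*(-1/44462) = 29021/44462 ≈ 0.65271)
E(z) = -6 (E(z) = -6 + (z - z) = -6 + 0 = -6)
D - E(Z(W)) = 29021/44462 - 1*(-6) = 29021/44462 + 6 = 295793/44462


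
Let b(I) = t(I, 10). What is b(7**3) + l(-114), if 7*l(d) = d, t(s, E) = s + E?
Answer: 2357/7 ≈ 336.71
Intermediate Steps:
t(s, E) = E + s
l(d) = d/7
b(I) = 10 + I
b(7**3) + l(-114) = (10 + 7**3) + (1/7)*(-114) = (10 + 343) - 114/7 = 353 - 114/7 = 2357/7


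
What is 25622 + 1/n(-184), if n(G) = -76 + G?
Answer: 6661719/260 ≈ 25622.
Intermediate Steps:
25622 + 1/n(-184) = 25622 + 1/(-76 - 184) = 25622 + 1/(-260) = 25622 - 1/260 = 6661719/260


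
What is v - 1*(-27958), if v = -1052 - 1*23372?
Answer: 3534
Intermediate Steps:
v = -24424 (v = -1052 - 23372 = -24424)
v - 1*(-27958) = -24424 - 1*(-27958) = -24424 + 27958 = 3534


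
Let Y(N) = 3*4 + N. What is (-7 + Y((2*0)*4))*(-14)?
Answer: -70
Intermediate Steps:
Y(N) = 12 + N
(-7 + Y((2*0)*4))*(-14) = (-7 + (12 + (2*0)*4))*(-14) = (-7 + (12 + 0*4))*(-14) = (-7 + (12 + 0))*(-14) = (-7 + 12)*(-14) = 5*(-14) = -70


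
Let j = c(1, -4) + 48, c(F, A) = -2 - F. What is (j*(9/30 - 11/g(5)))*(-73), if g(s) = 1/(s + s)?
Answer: 720729/2 ≈ 3.6036e+5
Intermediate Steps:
g(s) = 1/(2*s)
j = 45 (j = (-2 - 1*1) + 48 = (-2 - 1) + 48 = -3 + 48 = 45)
(j*(9/30 - 11/g(5)))*(-73) = (45*(9/30 - 11/((½)/5)))*(-73) = (45*(9*(1/30) - 11/((½)*(⅕))))*(-73) = (45*(3/10 - 11/⅒))*(-73) = (45*(3/10 - 11*10))*(-73) = (45*(3/10 - 110))*(-73) = (45*(-1097/10))*(-73) = -9873/2*(-73) = 720729/2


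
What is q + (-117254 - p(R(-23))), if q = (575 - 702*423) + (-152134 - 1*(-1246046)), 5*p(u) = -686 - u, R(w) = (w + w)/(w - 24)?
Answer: 159899733/235 ≈ 6.8042e+5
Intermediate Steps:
R(w) = 2*w/(-24 + w) (R(w) = (2*w)/(-24 + w) = 2*w/(-24 + w))
p(u) = -686/5 - u/5 (p(u) = (-686 - u)/5 = -686/5 - u/5)
q = 797541 (q = (575 - 296946) + (-152134 + 1246046) = -296371 + 1093912 = 797541)
q + (-117254 - p(R(-23))) = 797541 + (-117254 - (-686/5 - 2*(-23)/(5*(-24 - 23)))) = 797541 + (-117254 - (-686/5 - 2*(-23)/(5*(-47)))) = 797541 + (-117254 - (-686/5 - 2*(-23)*(-1)/(5*47))) = 797541 + (-117254 - (-686/5 - ⅕*46/47)) = 797541 + (-117254 - (-686/5 - 46/235)) = 797541 + (-117254 - 1*(-32288/235)) = 797541 + (-117254 + 32288/235) = 797541 - 27522402/235 = 159899733/235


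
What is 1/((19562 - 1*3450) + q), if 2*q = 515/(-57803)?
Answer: 115606/1862643357 ≈ 6.2066e-5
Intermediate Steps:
q = -515/115606 (q = (515/(-57803))/2 = (515*(-1/57803))/2 = (½)*(-515/57803) = -515/115606 ≈ -0.0044548)
1/((19562 - 1*3450) + q) = 1/((19562 - 1*3450) - 515/115606) = 1/((19562 - 3450) - 515/115606) = 1/(16112 - 515/115606) = 1/(1862643357/115606) = 115606/1862643357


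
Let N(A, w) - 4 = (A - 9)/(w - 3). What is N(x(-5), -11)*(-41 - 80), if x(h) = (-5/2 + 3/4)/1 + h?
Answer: -4961/8 ≈ -620.13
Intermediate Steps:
x(h) = -7/4 + h (x(h) = 1*(-5*½ + 3*(¼)) + h = 1*(-5/2 + ¾) + h = 1*(-7/4) + h = -7/4 + h)
N(A, w) = 4 + (-9 + A)/(-3 + w) (N(A, w) = 4 + (A - 9)/(w - 3) = 4 + (-9 + A)/(-3 + w))
N(x(-5), -11)*(-41 - 80) = ((-21 + (-7/4 - 5) + 4*(-11))/(-3 - 11))*(-41 - 80) = ((-21 - 27/4 - 44)/(-14))*(-121) = -1/14*(-287/4)*(-121) = (41/8)*(-121) = -4961/8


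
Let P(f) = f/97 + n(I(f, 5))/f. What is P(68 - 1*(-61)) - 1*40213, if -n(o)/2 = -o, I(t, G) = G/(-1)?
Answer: -503169598/12513 ≈ -40212.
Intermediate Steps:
I(t, G) = -G (I(t, G) = G*(-1) = -G)
n(o) = 2*o (n(o) = -(-2)*o = 2*o)
P(f) = -10/f + f/97 (P(f) = f/97 + (2*(-1*5))/f = f*(1/97) + (2*(-5))/f = f/97 - 10/f = -10/f + f/97)
P(68 - 1*(-61)) - 1*40213 = (-10/(68 - 1*(-61)) + (68 - 1*(-61))/97) - 1*40213 = (-10/(68 + 61) + (68 + 61)/97) - 40213 = (-10/129 + (1/97)*129) - 40213 = (-10*1/129 + 129/97) - 40213 = (-10/129 + 129/97) - 40213 = 15671/12513 - 40213 = -503169598/12513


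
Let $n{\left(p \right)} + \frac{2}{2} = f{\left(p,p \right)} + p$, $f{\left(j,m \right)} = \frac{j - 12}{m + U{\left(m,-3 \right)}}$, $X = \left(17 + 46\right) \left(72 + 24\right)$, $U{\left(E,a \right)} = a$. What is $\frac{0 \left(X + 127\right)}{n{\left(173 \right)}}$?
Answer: $0$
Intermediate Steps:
$X = 6048$ ($X = 63 \cdot 96 = 6048$)
$f{\left(j,m \right)} = \frac{-12 + j}{-3 + m}$ ($f{\left(j,m \right)} = \frac{j - 12}{m - 3} = \frac{-12 + j}{-3 + m}$)
$n{\left(p \right)} = -1 + p + \frac{-12 + p}{-3 + p}$ ($n{\left(p \right)} = -1 + \left(\frac{-12 + p}{-3 + p} + p\right) = -1 + \left(p + \frac{-12 + p}{-3 + p}\right) = -1 + p + \frac{-12 + p}{-3 + p}$)
$\frac{0 \left(X + 127\right)}{n{\left(173 \right)}} = \frac{0 \left(6048 + 127\right)}{\frac{1}{-3 + 173} \left(-9 + 173^{2} - 519\right)} = \frac{0 \cdot 6175}{\frac{1}{170} \left(-9 + 29929 - 519\right)} = \frac{0}{\frac{1}{170} \cdot 29401} = \frac{0}{\frac{29401}{170}} = 0 \cdot \frac{170}{29401} = 0$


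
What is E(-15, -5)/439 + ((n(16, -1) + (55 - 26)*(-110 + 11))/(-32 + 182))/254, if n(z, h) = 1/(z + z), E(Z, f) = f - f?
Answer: -91871/1219200 ≈ -0.075354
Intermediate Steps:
E(Z, f) = 0
n(z, h) = 1/(2*z)
E(-15, -5)/439 + ((n(16, -1) + (55 - 26)*(-110 + 11))/(-32 + 182))/254 = 0/439 + (((½)/16 + (55 - 26)*(-110 + 11))/(-32 + 182))/254 = 0*(1/439) + (((½)*(1/16) + 29*(-99))/150)*(1/254) = 0 + ((1/32 - 2871)*(1/150))*(1/254) = 0 - 91871/32*1/150*(1/254) = 0 - 91871/4800*1/254 = 0 - 91871/1219200 = -91871/1219200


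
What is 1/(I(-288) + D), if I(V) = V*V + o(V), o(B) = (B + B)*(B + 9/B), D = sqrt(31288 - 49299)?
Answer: 35550/8846620073 - I*sqrt(18011)/61926340511 ≈ 4.0185e-6 - 2.1672e-9*I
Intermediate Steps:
D = I*sqrt(18011) (D = sqrt(-18011) = I*sqrt(18011) ≈ 134.21*I)
o(B) = 2*B*(B + 9/B) (o(B) = (2*B)*(B + 9/B) = 2*B*(B + 9/B))
I(V) = 18 + 3*V**2 (I(V) = V*V + (18 + 2*V**2) = V**2 + (18 + 2*V**2) = 18 + 3*V**2)
1/(I(-288) + D) = 1/((18 + 3*(-288)**2) + I*sqrt(18011)) = 1/((18 + 3*82944) + I*sqrt(18011)) = 1/((18 + 248832) + I*sqrt(18011)) = 1/(248850 + I*sqrt(18011))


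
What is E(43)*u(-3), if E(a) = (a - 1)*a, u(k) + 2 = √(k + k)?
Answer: -3612 + 1806*I*√6 ≈ -3612.0 + 4423.8*I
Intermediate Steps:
u(k) = -2 + √2*√k (u(k) = -2 + √(k + k) = -2 + √(2*k) = -2 + √2*√k)
E(a) = a*(-1 + a) (E(a) = (-1 + a)*a = a*(-1 + a))
E(43)*u(-3) = (43*(-1 + 43))*(-2 + √2*√(-3)) = (43*42)*(-2 + √2*(I*√3)) = 1806*(-2 + I*√6) = -3612 + 1806*I*√6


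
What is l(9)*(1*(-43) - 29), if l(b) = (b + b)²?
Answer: -23328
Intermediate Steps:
l(b) = 4*b² (l(b) = (2*b)² = 4*b²)
l(9)*(1*(-43) - 29) = (4*9²)*(1*(-43) - 29) = (4*81)*(-43 - 29) = 324*(-72) = -23328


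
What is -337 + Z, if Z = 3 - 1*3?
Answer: -337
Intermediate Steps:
Z = 0 (Z = 3 - 3 = 0)
-337 + Z = -337 + 0 = -337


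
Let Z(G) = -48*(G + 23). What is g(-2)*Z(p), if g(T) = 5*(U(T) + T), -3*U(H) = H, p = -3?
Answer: 6400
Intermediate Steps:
U(H) = -H/3
Z(G) = -1104 - 48*G (Z(G) = -48*(23 + G) = -1104 - 48*G)
g(T) = 10*T/3 (g(T) = 5*(-T/3 + T) = 5*(2*T/3) = 10*T/3)
g(-2)*Z(p) = ((10/3)*(-2))*(-1104 - 48*(-3)) = -20*(-1104 + 144)/3 = -20/3*(-960) = 6400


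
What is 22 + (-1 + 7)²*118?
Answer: 4270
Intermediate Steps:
22 + (-1 + 7)²*118 = 22 + 6²*118 = 22 + 36*118 = 22 + 4248 = 4270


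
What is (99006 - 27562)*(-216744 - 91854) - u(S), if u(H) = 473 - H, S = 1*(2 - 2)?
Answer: -22047475985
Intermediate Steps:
S = 0 (S = 1*0 = 0)
(99006 - 27562)*(-216744 - 91854) - u(S) = (99006 - 27562)*(-216744 - 91854) - (473 - 1*0) = 71444*(-308598) - (473 + 0) = -22047475512 - 1*473 = -22047475512 - 473 = -22047475985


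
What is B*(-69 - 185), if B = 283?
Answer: -71882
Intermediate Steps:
B*(-69 - 185) = 283*(-69 - 185) = 283*(-254) = -71882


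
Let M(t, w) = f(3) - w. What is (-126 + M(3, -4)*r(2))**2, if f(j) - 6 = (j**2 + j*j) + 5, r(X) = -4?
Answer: 66564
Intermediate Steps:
f(j) = 11 + 2*j**2 (f(j) = 6 + ((j**2 + j*j) + 5) = 6 + ((j**2 + j**2) + 5) = 6 + (2*j**2 + 5) = 6 + (5 + 2*j**2) = 11 + 2*j**2)
M(t, w) = 29 - w (M(t, w) = (11 + 2*3**2) - w = (11 + 2*9) - w = (11 + 18) - w = 29 - w)
(-126 + M(3, -4)*r(2))**2 = (-126 + (29 - 1*(-4))*(-4))**2 = (-126 + (29 + 4)*(-4))**2 = (-126 + 33*(-4))**2 = (-126 - 132)**2 = (-258)**2 = 66564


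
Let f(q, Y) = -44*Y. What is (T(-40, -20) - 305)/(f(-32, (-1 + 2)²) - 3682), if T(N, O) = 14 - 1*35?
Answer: 163/1863 ≈ 0.087493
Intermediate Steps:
T(N, O) = -21 (T(N, O) = 14 - 35 = -21)
(T(-40, -20) - 305)/(f(-32, (-1 + 2)²) - 3682) = (-21 - 305)/(-44*(-1 + 2)² - 3682) = -326/(-44*1² - 3682) = -326/(-44*1 - 3682) = -326/(-44 - 3682) = -326/(-3726) = -326*(-1/3726) = 163/1863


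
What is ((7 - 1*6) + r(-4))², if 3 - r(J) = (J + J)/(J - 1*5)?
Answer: 784/81 ≈ 9.6790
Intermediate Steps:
r(J) = 3 - 2*J/(-5 + J) (r(J) = 3 - (J + J)/(J - 1*5) = 3 - 2*J/(J - 5) = 3 - 2*J/(-5 + J))
((7 - 1*6) + r(-4))² = ((7 - 1*6) + (-15 - 4)/(-5 - 4))² = ((7 - 6) - 19/(-9))² = (1 - ⅑*(-19))² = (1 + 19/9)² = (28/9)² = 784/81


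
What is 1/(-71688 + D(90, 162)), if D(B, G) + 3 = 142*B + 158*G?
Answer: -1/33315 ≈ -3.0016e-5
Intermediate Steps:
D(B, G) = -3 + 142*B + 158*G (D(B, G) = -3 + (142*B + 158*G) = -3 + 142*B + 158*G)
1/(-71688 + D(90, 162)) = 1/(-71688 + (-3 + 142*90 + 158*162)) = 1/(-71688 + (-3 + 12780 + 25596)) = 1/(-71688 + 38373) = 1/(-33315) = -1/33315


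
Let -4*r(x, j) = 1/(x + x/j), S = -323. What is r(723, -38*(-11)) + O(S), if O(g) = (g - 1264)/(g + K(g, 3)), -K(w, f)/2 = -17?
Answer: 961461637/175097586 ≈ 5.4910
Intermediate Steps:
K(w, f) = 34 (K(w, f) = -2*(-17) = 34)
O(g) = (-1264 + g)/(34 + g) (O(g) = (g - 1264)/(g + 34) = (-1264 + g)/(34 + g))
r(x, j) = -1/(4*(x + x/j))
r(723, -38*(-11)) + O(S) = -1/4*(-38*(-11))/(723*(1 - 38*(-11))) + (-1264 - 323)/(34 - 323) = -1/4*418*1/723/(1 + 418) - 1587/(-289) = -1/4*418*1/723/419 - 1/289*(-1587) = -1/4*418*1/723*1/419 + 1587/289 = -209/605874 + 1587/289 = 961461637/175097586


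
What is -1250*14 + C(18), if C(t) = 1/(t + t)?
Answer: -629999/36 ≈ -17500.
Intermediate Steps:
C(t) = 1/(2*t)
-1250*14 + C(18) = -1250*14 + (½)/18 = -17500 + (½)*(1/18) = -17500 + 1/36 = -629999/36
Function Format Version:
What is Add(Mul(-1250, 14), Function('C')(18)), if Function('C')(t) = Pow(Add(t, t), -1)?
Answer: Rational(-629999, 36) ≈ -17500.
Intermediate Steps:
Function('C')(t) = Mul(Rational(1, 2), Pow(t, -1)) (Function('C')(t) = Pow(Mul(2, t), -1) = Mul(Rational(1, 2), Pow(t, -1)))
Add(Mul(-1250, 14), Function('C')(18)) = Add(Mul(-1250, 14), Mul(Rational(1, 2), Pow(18, -1))) = Add(-17500, Mul(Rational(1, 2), Rational(1, 18))) = Add(-17500, Rational(1, 36)) = Rational(-629999, 36)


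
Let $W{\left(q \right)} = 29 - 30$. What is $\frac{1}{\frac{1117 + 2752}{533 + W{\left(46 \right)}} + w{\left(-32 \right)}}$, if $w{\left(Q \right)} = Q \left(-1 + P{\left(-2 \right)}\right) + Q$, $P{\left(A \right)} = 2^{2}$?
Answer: $- \frac{532}{64227} \approx -0.0082831$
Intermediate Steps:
$P{\left(A \right)} = 4$
$W{\left(q \right)} = -1$ ($W{\left(q \right)} = 29 - 30 = -1$)
$w{\left(Q \right)} = 4 Q$ ($w{\left(Q \right)} = Q \left(-1 + 4\right) + Q = Q 3 + Q = 3 Q + Q = 4 Q$)
$\frac{1}{\frac{1117 + 2752}{533 + W{\left(46 \right)}} + w{\left(-32 \right)}} = \frac{1}{\frac{1117 + 2752}{533 - 1} + 4 \left(-32\right)} = \frac{1}{\frac{3869}{532} - 128} = \frac{1}{- \frac{64227}{532}} = - \frac{532}{64227}$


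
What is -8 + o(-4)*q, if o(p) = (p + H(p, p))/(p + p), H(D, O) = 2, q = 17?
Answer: -15/4 ≈ -3.7500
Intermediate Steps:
o(p) = (2 + p)/(2*p) (o(p) = (p + 2)/(p + p) = (2 + p)/((2*p)) = (2 + p)*(1/(2*p)) = (2 + p)/(2*p))
-8 + o(-4)*q = -8 + ((1/2)*(2 - 4)/(-4))*17 = -8 + ((1/2)*(-1/4)*(-2))*17 = -8 + (1/4)*17 = -8 + 17/4 = -15/4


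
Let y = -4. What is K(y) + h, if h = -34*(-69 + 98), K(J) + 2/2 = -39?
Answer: -1026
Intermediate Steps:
K(J) = -40 (K(J) = -1 - 39 = -40)
h = -986 (h = -34*29 = -986)
K(y) + h = -40 - 986 = -1026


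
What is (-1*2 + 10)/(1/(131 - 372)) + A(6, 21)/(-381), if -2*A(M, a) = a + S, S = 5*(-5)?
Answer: -734570/381 ≈ -1928.0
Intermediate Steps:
S = -25
A(M, a) = 25/2 - a/2 (A(M, a) = -(a - 25)/2 = -(-25 + a)/2 = 25/2 - a/2)
(-1*2 + 10)/(1/(131 - 372)) + A(6, 21)/(-381) = (-1*2 + 10)/(1/(131 - 372)) + (25/2 - ½*21)/(-381) = (-2 + 10)/(1/(-241)) + (25/2 - 21/2)*(-1/381) = 8/(-1/241) + 2*(-1/381) = 8*(-241) - 2/381 = -1928 - 2/381 = -734570/381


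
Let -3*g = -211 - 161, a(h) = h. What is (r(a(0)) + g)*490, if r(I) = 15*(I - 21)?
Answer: -93590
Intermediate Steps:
r(I) = -315 + 15*I (r(I) = 15*(-21 + I) = -315 + 15*I)
g = 124 (g = -(-211 - 161)/3 = -1/3*(-372) = 124)
(r(a(0)) + g)*490 = ((-315 + 15*0) + 124)*490 = ((-315 + 0) + 124)*490 = (-315 + 124)*490 = -191*490 = -93590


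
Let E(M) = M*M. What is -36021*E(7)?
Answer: -1765029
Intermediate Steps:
E(M) = M²
-36021*E(7) = -36021*7² = -36021*49 = -1765029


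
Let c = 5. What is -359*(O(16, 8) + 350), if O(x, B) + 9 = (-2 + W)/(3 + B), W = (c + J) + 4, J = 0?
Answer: -1349122/11 ≈ -1.2265e+5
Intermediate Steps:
W = 9 (W = (5 + 0) + 4 = 5 + 4 = 9)
O(x, B) = -9 + 7/(3 + B) (O(x, B) = -9 + (-2 + 9)/(3 + B) = -9 + 7/(3 + B))
-359*(O(16, 8) + 350) = -359*((-20 - 9*8)/(3 + 8) + 350) = -359*((-20 - 72)/11 + 350) = -359*((1/11)*(-92) + 350) = -359*(-92/11 + 350) = -359*3758/11 = -1349122/11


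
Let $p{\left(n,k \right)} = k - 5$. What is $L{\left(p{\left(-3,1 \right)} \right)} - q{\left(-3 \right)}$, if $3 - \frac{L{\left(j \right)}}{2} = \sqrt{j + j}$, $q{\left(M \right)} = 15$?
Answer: $-9 - 4 i \sqrt{2} \approx -9.0 - 5.6569 i$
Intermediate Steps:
$p{\left(n,k \right)} = -5 + k$ ($p{\left(n,k \right)} = k - 5 = -5 + k$)
$L{\left(j \right)} = 6 - 2 \sqrt{2} \sqrt{j}$ ($L{\left(j \right)} = 6 - 2 \sqrt{j + j} = 6 - 2 \sqrt{2 j} = 6 - 2 \sqrt{2} \sqrt{j}$)
$L{\left(p{\left(-3,1 \right)} \right)} - q{\left(-3 \right)} = \left(6 - 2 \sqrt{2} \sqrt{-5 + 1}\right) - 15 = \left(6 - 2 \sqrt{2} \sqrt{-4}\right) - 15 = \left(6 - 2 \sqrt{2} \cdot 2 i\right) - 15 = \left(6 - 4 i \sqrt{2}\right) - 15 = -9 - 4 i \sqrt{2}$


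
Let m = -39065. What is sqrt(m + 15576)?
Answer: I*sqrt(23489) ≈ 153.26*I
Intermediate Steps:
sqrt(m + 15576) = sqrt(-39065 + 15576) = sqrt(-23489) = I*sqrt(23489)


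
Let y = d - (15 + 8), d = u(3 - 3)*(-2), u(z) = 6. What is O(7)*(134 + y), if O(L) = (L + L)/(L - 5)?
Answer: 693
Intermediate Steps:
O(L) = 2*L/(-5 + L) (O(L) = (2*L)/(-5 + L) = 2*L/(-5 + L))
d = -12 (d = 6*(-2) = -12)
y = -35 (y = -12 - (15 + 8) = -12 - 1*23 = -12 - 23 = -35)
O(7)*(134 + y) = (2*7/(-5 + 7))*(134 - 35) = (2*7/2)*99 = (2*7*(½))*99 = 7*99 = 693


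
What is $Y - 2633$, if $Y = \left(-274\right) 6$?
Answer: $-4277$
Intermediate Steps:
$Y = -1644$
$Y - 2633 = -1644 - 2633 = -4277$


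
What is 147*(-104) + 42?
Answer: -15246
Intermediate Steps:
147*(-104) + 42 = -15288 + 42 = -15246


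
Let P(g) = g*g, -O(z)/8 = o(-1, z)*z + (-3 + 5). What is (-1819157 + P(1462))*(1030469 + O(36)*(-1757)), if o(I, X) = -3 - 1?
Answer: -307300687621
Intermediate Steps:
o(I, X) = -4
O(z) = -16 + 32*z (O(z) = -8*(-4*z + (-3 + 5)) = -8*(-4*z + 2) = -8*(2 - 4*z) = -16 + 32*z)
P(g) = g²
(-1819157 + P(1462))*(1030469 + O(36)*(-1757)) = (-1819157 + 1462²)*(1030469 + (-16 + 32*36)*(-1757)) = (-1819157 + 2137444)*(1030469 + (-16 + 1152)*(-1757)) = 318287*(1030469 + 1136*(-1757)) = 318287*(1030469 - 1995952) = 318287*(-965483) = -307300687621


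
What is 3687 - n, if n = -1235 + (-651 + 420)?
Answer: 5153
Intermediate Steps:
n = -1466 (n = -1235 - 231 = -1466)
3687 - n = 3687 - 1*(-1466) = 3687 + 1466 = 5153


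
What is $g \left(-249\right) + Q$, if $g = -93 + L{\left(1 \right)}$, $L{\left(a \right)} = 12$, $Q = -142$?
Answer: $20027$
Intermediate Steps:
$g = -81$ ($g = -93 + 12 = -81$)
$g \left(-249\right) + Q = \left(-81\right) \left(-249\right) - 142 = 20169 - 142 = 20027$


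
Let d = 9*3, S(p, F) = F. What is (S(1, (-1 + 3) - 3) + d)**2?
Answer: 676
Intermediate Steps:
d = 27
(S(1, (-1 + 3) - 3) + d)**2 = (((-1 + 3) - 3) + 27)**2 = ((2 - 3) + 27)**2 = (-1 + 27)**2 = 26**2 = 676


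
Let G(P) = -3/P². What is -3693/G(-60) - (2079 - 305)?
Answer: 4429826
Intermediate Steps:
G(P) = -3/P²
-3693/G(-60) - (2079 - 305) = -3693/((-3/(-60)²)) - (2079 - 305) = -3693/((-3*1/3600)) - 1*1774 = -3693/(-1/1200) - 1774 = -3693*(-1200) - 1774 = 4431600 - 1774 = 4429826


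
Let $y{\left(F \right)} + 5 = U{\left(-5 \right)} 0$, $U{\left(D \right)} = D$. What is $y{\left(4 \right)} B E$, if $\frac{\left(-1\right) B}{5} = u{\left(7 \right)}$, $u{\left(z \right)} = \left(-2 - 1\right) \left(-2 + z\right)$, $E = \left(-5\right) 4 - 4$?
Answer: $9000$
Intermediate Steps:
$E = -24$ ($E = -20 - 4 = -24$)
$u{\left(z \right)} = 6 - 3 z$ ($u{\left(z \right)} = - 3 \left(-2 + z\right) = 6 - 3 z$)
$B = 75$ ($B = - 5 \left(6 - 21\right) = \left(-5\right) \left(-15\right) = 75$)
$y{\left(F \right)} = -5$ ($y{\left(F \right)} = -5 - 0 = -5 + 0 = -5$)
$y{\left(4 \right)} B E = \left(-5\right) 75 \left(-24\right) = \left(-375\right) \left(-24\right) = 9000$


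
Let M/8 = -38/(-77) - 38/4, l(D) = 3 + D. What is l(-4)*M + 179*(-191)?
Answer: -2627005/77 ≈ -34117.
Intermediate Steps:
M = -5548/77 (M = 8*(-38/(-77) - 38/4) = 8*(-38*(-1/77) - 38*¼) = 8*(38/77 - 19/2) = 8*(-1387/154) = -5548/77 ≈ -72.052)
l(-4)*M + 179*(-191) = (3 - 4)*(-5548/77) + 179*(-191) = -1*(-5548/77) - 34189 = 5548/77 - 34189 = -2627005/77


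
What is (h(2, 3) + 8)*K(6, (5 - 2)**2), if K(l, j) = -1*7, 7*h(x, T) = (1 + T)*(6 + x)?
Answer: -88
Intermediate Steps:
h(x, T) = (1 + T)*(6 + x)/7 (h(x, T) = ((1 + T)*(6 + x))/7 = (1 + T)*(6 + x)/7)
K(l, j) = -7
(h(2, 3) + 8)*K(6, (5 - 2)**2) = ((6/7 + (1/7)*2 + (6/7)*3 + (1/7)*3*2) + 8)*(-7) = ((6/7 + 2/7 + 18/7 + 6/7) + 8)*(-7) = (32/7 + 8)*(-7) = (88/7)*(-7) = -88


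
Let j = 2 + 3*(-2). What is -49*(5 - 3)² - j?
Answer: -192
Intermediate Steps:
j = -4 (j = 2 - 6 = -4)
-49*(5 - 3)² - j = -49*(5 - 3)² - 1*(-4) = -49*2² + 4 = -49*4 + 4 = -196 + 4 = -192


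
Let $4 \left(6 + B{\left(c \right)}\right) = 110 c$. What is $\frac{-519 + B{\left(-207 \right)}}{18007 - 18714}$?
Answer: $\frac{12435}{1414} \approx 8.7942$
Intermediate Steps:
$B{\left(c \right)} = -6 + \frac{55 c}{2}$ ($B{\left(c \right)} = -6 + \frac{110 c}{4} = -6 + \frac{55 c}{2}$)
$\frac{-519 + B{\left(-207 \right)}}{18007 - 18714} = \frac{-519 + \left(-6 + \frac{55}{2} \left(-207\right)\right)}{18007 - 18714} = \frac{-519 - \frac{11397}{2}}{-707} = \left(-519 - \frac{11397}{2}\right) \left(- \frac{1}{707}\right) = \left(- \frac{12435}{2}\right) \left(- \frac{1}{707}\right) = \frac{12435}{1414}$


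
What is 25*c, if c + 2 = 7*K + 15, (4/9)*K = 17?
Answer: 28075/4 ≈ 7018.8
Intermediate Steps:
K = 153/4 (K = (9/4)*17 = 153/4 ≈ 38.250)
c = 1123/4 (c = -2 + (7*(153/4) + 15) = -2 + (1071/4 + 15) = -2 + 1131/4 = 1123/4 ≈ 280.75)
25*c = 25*(1123/4) = 28075/4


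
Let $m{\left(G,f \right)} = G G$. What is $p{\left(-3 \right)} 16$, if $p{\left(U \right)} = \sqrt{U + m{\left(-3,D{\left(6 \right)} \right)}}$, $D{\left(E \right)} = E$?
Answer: $16 \sqrt{6} \approx 39.192$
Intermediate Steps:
$m{\left(G,f \right)} = G^{2}$
$p{\left(U \right)} = \sqrt{9 + U}$ ($p{\left(U \right)} = \sqrt{U + \left(-3\right)^{2}} = \sqrt{U + 9} = \sqrt{9 + U}$)
$p{\left(-3 \right)} 16 = \sqrt{9 - 3} \cdot 16 = \sqrt{6} \cdot 16 = 16 \sqrt{6}$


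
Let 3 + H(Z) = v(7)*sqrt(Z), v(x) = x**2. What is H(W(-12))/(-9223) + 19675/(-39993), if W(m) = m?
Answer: -181342546/368855439 - 98*I*sqrt(3)/9223 ≈ -0.49164 - 0.018404*I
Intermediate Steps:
H(Z) = -3 + 49*sqrt(Z) (H(Z) = -3 + 7**2*sqrt(Z) = -3 + 49*sqrt(Z))
H(W(-12))/(-9223) + 19675/(-39993) = (-3 + 49*sqrt(-12))/(-9223) + 19675/(-39993) = (-3 + 49*(2*I*sqrt(3)))*(-1/9223) + 19675*(-1/39993) = (-3 + 98*I*sqrt(3))*(-1/9223) - 19675/39993 = (3/9223 - 98*I*sqrt(3)/9223) - 19675/39993 = -181342546/368855439 - 98*I*sqrt(3)/9223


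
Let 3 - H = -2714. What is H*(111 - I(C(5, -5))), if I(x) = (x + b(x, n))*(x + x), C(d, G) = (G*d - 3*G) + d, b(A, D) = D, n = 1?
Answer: 192907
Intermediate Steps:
H = 2717 (H = 3 - 1*(-2714) = 3 + 2714 = 2717)
C(d, G) = d - 3*G + G*d (C(d, G) = (-3*G + G*d) + d = d - 3*G + G*d)
I(x) = 2*x*(1 + x) (I(x) = (x + 1)*(x + x) = (1 + x)*(2*x) = 2*x*(1 + x))
H*(111 - I(C(5, -5))) = 2717*(111 - 2*(5 - 3*(-5) - 5*5)*(1 + (5 - 3*(-5) - 5*5))) = 2717*(111 - 2*(5 + 15 - 25)*(1 + (5 + 15 - 25))) = 2717*(111 - 2*(-5)*(1 - 5)) = 2717*(111 - 2*(-5)*(-4)) = 2717*(111 - 1*40) = 2717*(111 - 40) = 2717*71 = 192907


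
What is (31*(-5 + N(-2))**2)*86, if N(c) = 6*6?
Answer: 2562026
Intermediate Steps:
N(c) = 36
(31*(-5 + N(-2))**2)*86 = (31*(-5 + 36)**2)*86 = (31*31**2)*86 = (31*961)*86 = 29791*86 = 2562026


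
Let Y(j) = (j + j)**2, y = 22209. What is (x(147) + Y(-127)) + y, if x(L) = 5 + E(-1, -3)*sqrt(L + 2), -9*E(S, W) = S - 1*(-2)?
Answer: 86730 - sqrt(149)/9 ≈ 86729.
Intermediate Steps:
E(S, W) = -2/9 - S/9 (E(S, W) = -(S - 1*(-2))/9 = -(S + 2)/9 = -(2 + S)/9 = -2/9 - S/9)
Y(j) = 4*j**2 (Y(j) = (2*j)**2 = 4*j**2)
x(L) = 5 - sqrt(2 + L)/9 (x(L) = 5 + (-2/9 - 1/9*(-1))*sqrt(L + 2) = 5 + (-2/9 + 1/9)*sqrt(2 + L) = 5 - sqrt(2 + L)/9)
(x(147) + Y(-127)) + y = ((5 - sqrt(2 + 147)/9) + 4*(-127)**2) + 22209 = ((5 - sqrt(149)/9) + 4*16129) + 22209 = ((5 - sqrt(149)/9) + 64516) + 22209 = (64521 - sqrt(149)/9) + 22209 = 86730 - sqrt(149)/9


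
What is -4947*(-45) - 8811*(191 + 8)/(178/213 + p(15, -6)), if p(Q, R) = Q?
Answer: 377408538/3373 ≈ 1.1189e+5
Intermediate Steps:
-4947*(-45) - 8811*(191 + 8)/(178/213 + p(15, -6)) = -4947*(-45) - 8811*(191 + 8)/(178/213 + 15) = 222615 - 1753389/(178*(1/213) + 15) = 222615 - 1753389/(178/213 + 15) = 222615 - 1753389/3373/213 = 222615 - 1753389*213/3373 = 222615 - 8811*42387/3373 = 222615 - 373471857/3373 = 377408538/3373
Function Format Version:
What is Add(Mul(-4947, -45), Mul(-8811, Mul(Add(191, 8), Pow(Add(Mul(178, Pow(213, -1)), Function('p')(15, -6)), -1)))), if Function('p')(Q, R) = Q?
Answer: Rational(377408538, 3373) ≈ 1.1189e+5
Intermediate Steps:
Add(Mul(-4947, -45), Mul(-8811, Mul(Add(191, 8), Pow(Add(Mul(178, Pow(213, -1)), Function('p')(15, -6)), -1)))) = Add(Mul(-4947, -45), Mul(-8811, Mul(Add(191, 8), Pow(Add(Mul(178, Pow(213, -1)), 15), -1)))) = Add(222615, Mul(-8811, Mul(199, Pow(Add(Mul(178, Rational(1, 213)), 15), -1)))) = Add(222615, Mul(-8811, Mul(199, Pow(Add(Rational(178, 213), 15), -1)))) = Add(222615, Mul(-8811, Mul(199, Pow(Rational(3373, 213), -1)))) = Add(222615, Mul(-8811, Mul(199, Rational(213, 3373)))) = Add(222615, Mul(-8811, Rational(42387, 3373))) = Add(222615, Rational(-373471857, 3373)) = Rational(377408538, 3373)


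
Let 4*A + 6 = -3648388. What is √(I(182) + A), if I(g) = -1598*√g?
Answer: √(-3648394 - 6392*√182)/2 ≈ 966.26*I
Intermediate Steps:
A = -1824197/2 (A = -3/2 + (¼)*(-3648388) = -3/2 - 912097 = -1824197/2 ≈ -9.1210e+5)
√(I(182) + A) = √(-1598*√182 - 1824197/2) = √(-1824197/2 - 1598*√182)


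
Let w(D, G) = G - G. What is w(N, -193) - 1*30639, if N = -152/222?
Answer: -30639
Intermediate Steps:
N = -76/111 (N = -152*1/222 = -76/111 ≈ -0.68468)
w(D, G) = 0
w(N, -193) - 1*30639 = 0 - 1*30639 = 0 - 30639 = -30639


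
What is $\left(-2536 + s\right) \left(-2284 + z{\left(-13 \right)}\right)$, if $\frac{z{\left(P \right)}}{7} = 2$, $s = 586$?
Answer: $4426500$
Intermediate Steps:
$z{\left(P \right)} = 14$ ($z{\left(P \right)} = 7 \cdot 2 = 14$)
$\left(-2536 + s\right) \left(-2284 + z{\left(-13 \right)}\right) = \left(-2536 + 586\right) \left(-2284 + 14\right) = \left(-1950\right) \left(-2270\right) = 4426500$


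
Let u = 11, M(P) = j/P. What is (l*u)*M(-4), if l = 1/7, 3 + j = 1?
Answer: 11/14 ≈ 0.78571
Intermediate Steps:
j = -2 (j = -3 + 1 = -2)
M(P) = -2/P
l = ⅐ ≈ 0.14286
(l*u)*M(-4) = ((⅐)*11)*(-2/(-4)) = 11*(-2*(-¼))/7 = (11/7)*(½) = 11/14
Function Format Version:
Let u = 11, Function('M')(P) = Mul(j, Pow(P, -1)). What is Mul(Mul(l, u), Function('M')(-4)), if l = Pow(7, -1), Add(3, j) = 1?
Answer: Rational(11, 14) ≈ 0.78571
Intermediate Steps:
j = -2 (j = Add(-3, 1) = -2)
Function('M')(P) = Mul(-2, Pow(P, -1))
l = Rational(1, 7) ≈ 0.14286
Mul(Mul(l, u), Function('M')(-4)) = Mul(Mul(Rational(1, 7), 11), Mul(-2, Pow(-4, -1))) = Mul(Rational(11, 7), Mul(-2, Rational(-1, 4))) = Mul(Rational(11, 7), Rational(1, 2)) = Rational(11, 14)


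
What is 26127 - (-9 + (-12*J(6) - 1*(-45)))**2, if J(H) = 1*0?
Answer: 24831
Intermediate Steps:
J(H) = 0
26127 - (-9 + (-12*J(6) - 1*(-45)))**2 = 26127 - (-9 + (-12*0 - 1*(-45)))**2 = 26127 - (-9 + (0 + 45))**2 = 26127 - (-9 + 45)**2 = 26127 - 1*36**2 = 26127 - 1*1296 = 26127 - 1296 = 24831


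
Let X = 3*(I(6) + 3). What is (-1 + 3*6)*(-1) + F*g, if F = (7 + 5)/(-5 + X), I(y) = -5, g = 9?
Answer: -295/11 ≈ -26.818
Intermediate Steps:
X = -6 (X = 3*(-5 + 3) = 3*(-2) = -6)
F = -12/11 (F = (7 + 5)/(-5 - 6) = 12/(-11) = 12*(-1/11) = -12/11 ≈ -1.0909)
(-1 + 3*6)*(-1) + F*g = (-1 + 3*6)*(-1) - 12/11*9 = (-1 + 18)*(-1) - 108/11 = 17*(-1) - 108/11 = -17 - 108/11 = -295/11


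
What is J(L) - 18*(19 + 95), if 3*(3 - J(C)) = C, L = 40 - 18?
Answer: -6169/3 ≈ -2056.3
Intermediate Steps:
L = 22
J(C) = 3 - C/3
J(L) - 18*(19 + 95) = (3 - ⅓*22) - 18*(19 + 95) = (3 - 22/3) - 18*114 = -13/3 - 1*2052 = -13/3 - 2052 = -6169/3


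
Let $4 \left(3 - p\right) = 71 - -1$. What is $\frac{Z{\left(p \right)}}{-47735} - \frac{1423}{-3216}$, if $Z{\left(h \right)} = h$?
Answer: $\frac{13595029}{30703152} \approx 0.44279$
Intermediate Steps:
$p = -15$ ($p = 3 - \frac{71 - -1}{4} = 3 - \frac{71 + 1}{4} = 3 - 18 = -15$)
$\frac{Z{\left(p \right)}}{-47735} - \frac{1423}{-3216} = - \frac{15}{-47735} - \frac{1423}{-3216} = \left(-15\right) \left(- \frac{1}{47735}\right) - - \frac{1423}{3216} = \frac{3}{9547} + \frac{1423}{3216} = \frac{13595029}{30703152}$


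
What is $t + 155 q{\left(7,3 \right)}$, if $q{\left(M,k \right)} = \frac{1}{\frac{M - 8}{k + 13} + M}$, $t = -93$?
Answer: $- \frac{7843}{111} \approx -70.658$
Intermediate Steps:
$q{\left(M,k \right)} = \frac{1}{M + \frac{-8 + M}{13 + k}}$ ($q{\left(M,k \right)} = \frac{1}{\frac{-8 + M}{13 + k} + M} = \frac{1}{M + \frac{-8 + M}{13 + k}}$)
$t + 155 q{\left(7,3 \right)} = -93 + 155 \frac{13 + 3}{-8 + 14 \cdot 7 + 7 \cdot 3} = -93 + 155 \frac{1}{-8 + 98 + 21} \cdot 16 = -93 + 155 \cdot \frac{1}{111} \cdot 16 = -93 + 155 \cdot \frac{16}{111} = -93 + \frac{2480}{111} = - \frac{7843}{111}$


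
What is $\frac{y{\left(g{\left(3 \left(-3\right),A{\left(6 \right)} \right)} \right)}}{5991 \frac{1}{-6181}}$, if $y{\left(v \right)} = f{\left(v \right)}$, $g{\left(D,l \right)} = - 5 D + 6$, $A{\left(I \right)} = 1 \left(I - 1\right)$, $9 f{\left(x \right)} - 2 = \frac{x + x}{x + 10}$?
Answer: $- \frac{1384544}{3289059} \approx -0.42095$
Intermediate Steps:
$f{\left(x \right)} = \frac{2}{9} + \frac{2 x}{9 \left(10 + x\right)}$ ($f{\left(x \right)} = \frac{2}{9} + \frac{\left(x + x\right) \frac{1}{x + 10}}{9} = \frac{2}{9} + \frac{2 x \frac{1}{10 + x}}{9} = \frac{2}{9} + \frac{2 x}{9 \left(10 + x\right)}$)
$A{\left(I \right)} = -1 + I$ ($A{\left(I \right)} = 1 \left(-1 + I\right) = -1 + I$)
$g{\left(D,l \right)} = 6 - 5 D$
$y{\left(v \right)} = \frac{4 \left(5 + v\right)}{9 \left(10 + v\right)}$
$\frac{y{\left(g{\left(3 \left(-3\right),A{\left(6 \right)} \right)} \right)}}{5991 \frac{1}{-6181}} = \frac{\frac{4}{9} \frac{1}{10 - \left(-6 + 5 \cdot 3 \left(-3\right)\right)} \left(5 - \left(-6 + 5 \cdot 3 \left(-3\right)\right)\right)}{5991 \frac{1}{-6181}} = \frac{\frac{4}{9} \frac{1}{10 + \left(6 - -45\right)} \left(5 + \left(6 - -45\right)\right)}{5991 \left(- \frac{1}{6181}\right)} = \frac{\frac{4}{9} \frac{1}{10 + \left(6 + 45\right)} \left(5 + \left(6 + 45\right)\right)}{- \frac{5991}{6181}} = \frac{4 \left(5 + 51\right)}{9 \left(10 + 51\right)} \left(- \frac{6181}{5991}\right) = \frac{4}{9} \cdot \frac{1}{61} \cdot 56 \left(- \frac{6181}{5991}\right) = \frac{224}{549} \left(- \frac{6181}{5991}\right) = - \frac{1384544}{3289059}$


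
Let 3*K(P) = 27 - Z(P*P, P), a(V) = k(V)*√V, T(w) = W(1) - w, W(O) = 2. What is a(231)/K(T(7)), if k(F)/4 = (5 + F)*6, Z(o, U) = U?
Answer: 531*√231 ≈ 8070.5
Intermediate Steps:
k(F) = 120 + 24*F (k(F) = 4*((5 + F)*6) = 4*(30 + 6*F) = 120 + 24*F)
T(w) = 2 - w
a(V) = √V*(120 + 24*V) (a(V) = (120 + 24*V)*√V = √V*(120 + 24*V))
K(P) = 9 - P/3 (K(P) = (27 - P)/3 = 9 - P/3)
a(231)/K(T(7)) = (24*√231*(5 + 231))/(9 - (2 - 1*7)/3) = (24*√231*236)/(9 - (2 - 7)/3) = (5664*√231)/(9 - ⅓*(-5)) = (5664*√231)/(9 + 5/3) = (5664*√231)/(32/3) = (5664*√231)*(3/32) = 531*√231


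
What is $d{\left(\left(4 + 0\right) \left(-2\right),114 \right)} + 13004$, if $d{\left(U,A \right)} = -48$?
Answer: $12956$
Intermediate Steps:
$d{\left(\left(4 + 0\right) \left(-2\right),114 \right)} + 13004 = -48 + 13004 = 12956$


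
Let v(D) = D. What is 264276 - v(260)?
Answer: 264016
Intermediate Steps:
264276 - v(260) = 264276 - 1*260 = 264276 - 260 = 264016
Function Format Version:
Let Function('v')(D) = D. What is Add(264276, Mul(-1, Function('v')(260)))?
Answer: 264016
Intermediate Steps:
Add(264276, Mul(-1, Function('v')(260))) = Add(264276, Mul(-1, 260)) = Add(264276, -260) = 264016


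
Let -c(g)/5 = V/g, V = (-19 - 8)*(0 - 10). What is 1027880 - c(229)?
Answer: 235385870/229 ≈ 1.0279e+6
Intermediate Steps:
V = 270 (V = -27*(-10) = 270)
c(g) = -1350/g
1027880 - c(229) = 1027880 - (-1350)/229 = 1027880 - 1*(-1350/229) = 1027880 + 1350/229 = 235385870/229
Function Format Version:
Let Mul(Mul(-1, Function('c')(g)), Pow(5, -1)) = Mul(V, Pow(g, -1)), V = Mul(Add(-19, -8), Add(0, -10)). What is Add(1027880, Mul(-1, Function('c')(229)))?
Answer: Rational(235385870, 229) ≈ 1.0279e+6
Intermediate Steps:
V = 270 (V = Mul(-27, -10) = 270)
Function('c')(g) = Mul(-1350, Pow(g, -1)) (Function('c')(g) = Mul(-5, Mul(270, Pow(g, -1))) = Mul(-1350, Pow(g, -1)))
Add(1027880, Mul(-1, Function('c')(229))) = Add(1027880, Mul(-1, Mul(-1350, Pow(229, -1)))) = Add(1027880, Mul(-1, Mul(-1350, Rational(1, 229)))) = Add(1027880, Mul(-1, Rational(-1350, 229))) = Add(1027880, Rational(1350, 229)) = Rational(235385870, 229)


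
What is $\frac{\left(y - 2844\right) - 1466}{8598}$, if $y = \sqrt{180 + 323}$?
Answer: $- \frac{2155}{4299} + \frac{\sqrt{503}}{8598} \approx -0.49867$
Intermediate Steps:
$y = \sqrt{503} \approx 22.428$
$\frac{\left(y - 2844\right) - 1466}{8598} = \frac{\left(\sqrt{503} - 2844\right) - 1466}{8598} = \left(\left(-2844 + \sqrt{503}\right) - 1466\right) \frac{1}{8598} = \left(-4310 + \sqrt{503}\right) \frac{1}{8598} = - \frac{2155}{4299} + \frac{\sqrt{503}}{8598}$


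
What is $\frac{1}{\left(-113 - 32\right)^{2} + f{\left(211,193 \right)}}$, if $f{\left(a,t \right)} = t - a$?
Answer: $\frac{1}{21007} \approx 4.7603 \cdot 10^{-5}$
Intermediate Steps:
$\frac{1}{\left(-113 - 32\right)^{2} + f{\left(211,193 \right)}} = \frac{1}{\left(-113 - 32\right)^{2} + \left(193 - 211\right)} = \frac{1}{\left(-145\right)^{2} + \left(193 - 211\right)} = \frac{1}{21025 - 18} = \frac{1}{21007}$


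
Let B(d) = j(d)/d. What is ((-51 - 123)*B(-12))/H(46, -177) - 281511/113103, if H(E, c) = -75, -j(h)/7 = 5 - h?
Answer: 12892289/628350 ≈ 20.518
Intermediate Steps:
j(h) = -35 + 7*h (j(h) = -7*(5 - h) = -35 + 7*h)
B(d) = (-35 + 7*d)/d
((-51 - 123)*B(-12))/H(46, -177) - 281511/113103 = ((-51 - 123)*(7 - 35/(-12)))/(-75) - 281511/113103 = -174*(7 - 35*(-1/12))*(-1/75) - 281511*1/113103 = -174*(7 + 35/12)*(-1/75) - 31279/12567 = -174*119/12*(-1/75) - 31279/12567 = -3451/2*(-1/75) - 31279/12567 = 3451/150 - 31279/12567 = 12892289/628350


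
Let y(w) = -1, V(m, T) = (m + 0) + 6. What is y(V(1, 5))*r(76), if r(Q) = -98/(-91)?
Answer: -14/13 ≈ -1.0769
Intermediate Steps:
V(m, T) = 6 + m (V(m, T) = m + 6 = 6 + m)
r(Q) = 14/13 (r(Q) = -98*(-1/91) = 14/13)
y(V(1, 5))*r(76) = -1*14/13 = -14/13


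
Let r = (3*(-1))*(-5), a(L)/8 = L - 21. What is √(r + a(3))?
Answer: I*√129 ≈ 11.358*I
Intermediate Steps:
a(L) = -168 + 8*L (a(L) = 8*(L - 21) = 8*(-21 + L) = -168 + 8*L)
r = 15 (r = -3*(-5) = 15)
√(r + a(3)) = √(15 + (-168 + 8*3)) = √(15 + (-168 + 24)) = √(15 - 144) = √(-129) = I*√129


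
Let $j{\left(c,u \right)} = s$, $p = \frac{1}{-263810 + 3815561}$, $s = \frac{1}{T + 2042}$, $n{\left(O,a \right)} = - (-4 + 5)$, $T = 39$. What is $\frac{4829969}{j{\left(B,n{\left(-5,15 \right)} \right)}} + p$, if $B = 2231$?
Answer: $\frac{35699237076721240}{3551751} \approx 1.0051 \cdot 10^{10}$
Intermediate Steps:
$n{\left(O,a \right)} = -1$ ($n{\left(O,a \right)} = \left(-1\right) 1 = -1$)
$s = \frac{1}{2081}$ ($s = \frac{1}{39 + 2042} = \frac{1}{2081} \approx 0.00048054$)
$p = \frac{1}{3551751} \approx 2.8155 \cdot 10^{-7}$
$j{\left(c,u \right)} = \frac{1}{2081}$
$\frac{4829969}{j{\left(B,n{\left(-5,15 \right)} \right)}} + p = 4829969 \frac{1}{\frac{1}{2081}} + \frac{1}{3551751} = 4829969 \cdot 2081 + \frac{1}{3551751} = 10051165489 + \frac{1}{3551751} = \frac{35699237076721240}{3551751}$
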